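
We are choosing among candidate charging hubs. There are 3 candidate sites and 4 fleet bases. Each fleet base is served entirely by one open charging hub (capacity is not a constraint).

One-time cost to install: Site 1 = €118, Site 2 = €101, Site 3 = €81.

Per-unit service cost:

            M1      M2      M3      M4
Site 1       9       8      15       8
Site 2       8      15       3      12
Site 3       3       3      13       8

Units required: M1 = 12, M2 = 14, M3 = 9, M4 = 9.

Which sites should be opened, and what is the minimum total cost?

For any fixed open set, each fleet base goes to its cheapest open site; total = fixed + service.
{Site 3}: M1→Site 3 3·12=36, M2→Site 3 3·14=42, M3→Site 3 13·9=117, M4→Site 3 8·9=72. Service 267; fixed 81; total 348.
{Site 2, Site 3}: service 177 + fixed 182 = 359
{Site 1, Site 3}: service 267 + fixed 199 = 466
{Site 1, Site 2, Site 3}: M1→Site 3 3·12=36, M2→Site 3 3·14=42, M3→Site 2 3·9=27, M4→Site 1 8·9=72. Service 177; fixed 300; total 477.
No other subset beats 348.

Open Site 3 only; minimum total cost 348.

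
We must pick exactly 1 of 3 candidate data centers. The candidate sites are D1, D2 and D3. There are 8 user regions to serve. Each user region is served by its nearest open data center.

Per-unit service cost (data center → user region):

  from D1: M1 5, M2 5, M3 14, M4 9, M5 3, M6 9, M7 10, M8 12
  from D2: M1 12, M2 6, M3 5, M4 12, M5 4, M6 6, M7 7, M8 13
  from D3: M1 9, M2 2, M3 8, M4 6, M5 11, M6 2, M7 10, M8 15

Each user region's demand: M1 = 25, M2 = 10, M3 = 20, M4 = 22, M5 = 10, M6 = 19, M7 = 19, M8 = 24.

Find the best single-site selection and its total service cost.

With exactly 1 open, each user region uses its cheapest among the chosen.
{D3}: M1→D3 9·25=225, M2→D3 2·10=20, M3→D3 8·20=160, M4→D3 6·22=132, M5→D3 11·10=110, M6→D3 2·19=38, M7→D3 10·19=190, M8→D3 15·24=360. Service cost 1235.
{D2}: service cost 1323
{D1}: service cost 1332
Among all 3 size-1 choices, {D3} is lowest.

Choose D3 only; total service cost 1235.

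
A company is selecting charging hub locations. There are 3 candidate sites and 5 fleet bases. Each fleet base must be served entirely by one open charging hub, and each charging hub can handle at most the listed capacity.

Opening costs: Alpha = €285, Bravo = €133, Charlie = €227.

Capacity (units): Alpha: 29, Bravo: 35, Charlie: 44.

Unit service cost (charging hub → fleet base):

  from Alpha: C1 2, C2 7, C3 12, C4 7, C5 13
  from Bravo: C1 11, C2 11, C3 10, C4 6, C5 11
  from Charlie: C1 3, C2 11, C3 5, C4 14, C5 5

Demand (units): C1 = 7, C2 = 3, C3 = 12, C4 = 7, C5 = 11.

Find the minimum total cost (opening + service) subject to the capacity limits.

Minimum total cost: 494

Open {Charlie}: C1→Charlie 3·7=21, C2→Charlie 11·3=33, C3→Charlie 5·12=60, C4→Charlie 14·7=98, C5→Charlie 5·11=55.
Loads: Charlie carries 40/44. Service 267; fixed 227; total 494.
Next best feasible plan costs 571.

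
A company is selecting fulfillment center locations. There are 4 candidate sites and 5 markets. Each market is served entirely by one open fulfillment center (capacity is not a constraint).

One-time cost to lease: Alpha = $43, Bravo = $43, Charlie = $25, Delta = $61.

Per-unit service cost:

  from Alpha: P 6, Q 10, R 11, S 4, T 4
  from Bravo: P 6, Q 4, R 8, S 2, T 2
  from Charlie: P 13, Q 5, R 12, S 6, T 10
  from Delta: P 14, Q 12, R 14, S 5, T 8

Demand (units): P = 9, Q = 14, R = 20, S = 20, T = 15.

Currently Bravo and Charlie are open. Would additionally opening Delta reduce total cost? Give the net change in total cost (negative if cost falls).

Current service cost with {Bravo, Charlie}: 340.
Adding Delta: each market re-picks its cheapest; new service cost 340, saving 0.
Extra fixed cost: 61. Net change = 61 − 0 = 61.
(Totals: 408 → 469.)

No — net change +61 (cost rises by 61).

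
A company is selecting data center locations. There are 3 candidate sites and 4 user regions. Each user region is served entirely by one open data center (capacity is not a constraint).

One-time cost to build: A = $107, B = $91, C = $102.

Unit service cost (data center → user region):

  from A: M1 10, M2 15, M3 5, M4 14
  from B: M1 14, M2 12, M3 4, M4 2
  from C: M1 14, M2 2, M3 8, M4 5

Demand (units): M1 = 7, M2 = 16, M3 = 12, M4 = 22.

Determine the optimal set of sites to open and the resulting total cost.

For any fixed open set, each user region goes to its cheapest open site; total = fixed + service.
{B, C}: M1→B 14·7=98, M2→C 2·16=32, M3→B 4·12=48, M4→B 2·22=44. Service 222; fixed 193; total 415.
{C}: service 336 + fixed 102 = 438
{B}: service 382 + fixed 91 = 473
{A, B, C}: service 194 + fixed 300 = 494
No other subset beats 415.

Open B and C; minimum total cost 415.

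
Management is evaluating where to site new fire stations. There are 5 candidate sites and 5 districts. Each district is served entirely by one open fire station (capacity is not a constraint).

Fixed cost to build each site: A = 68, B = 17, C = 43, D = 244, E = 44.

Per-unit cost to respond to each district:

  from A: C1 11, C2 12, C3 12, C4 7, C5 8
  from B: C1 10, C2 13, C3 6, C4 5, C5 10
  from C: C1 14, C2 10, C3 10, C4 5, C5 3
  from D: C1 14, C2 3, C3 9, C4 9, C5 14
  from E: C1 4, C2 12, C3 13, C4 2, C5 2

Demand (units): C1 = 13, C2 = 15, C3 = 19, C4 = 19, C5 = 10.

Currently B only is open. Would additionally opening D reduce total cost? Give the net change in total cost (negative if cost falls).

Current service cost with {B}: 634.
Adding D: each district re-picks its cheapest; new service cost 484, saving 150.
Extra fixed cost: 244. Net change = 244 − 150 = 94.
(Totals: 651 → 745.)

No — net change +94 (cost rises by 94).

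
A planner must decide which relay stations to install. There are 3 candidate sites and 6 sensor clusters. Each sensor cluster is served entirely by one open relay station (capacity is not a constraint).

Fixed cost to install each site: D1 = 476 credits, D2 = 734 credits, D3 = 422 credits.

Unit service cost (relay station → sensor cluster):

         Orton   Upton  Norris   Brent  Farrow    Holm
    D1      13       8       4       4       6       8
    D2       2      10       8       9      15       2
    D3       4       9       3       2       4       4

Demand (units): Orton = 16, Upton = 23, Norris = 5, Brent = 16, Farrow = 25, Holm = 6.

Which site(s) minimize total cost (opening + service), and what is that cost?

Open D3 only; minimum total cost 864.

For any fixed open set, each sensor cluster goes to its cheapest open site; total = fixed + service.
{D3}: Orton→D3 4·16=64, Upton→D3 9·23=207, Norris→D3 3·5=15, Brent→D3 2·16=32, Farrow→D3 4·25=100, Holm→D3 4·6=24. Service 442; fixed 422; total 864.
{D1}: service 674 + fixed 476 = 1150
{D1, D3}: service 419 + fixed 898 = 1317
{D1, D2, D3}: Orton→D2 2·16=32, Upton→D1 8·23=184, Norris→D3 3·5=15, Brent→D3 2·16=32, Farrow→D3 4·25=100, Holm→D2 2·6=12. Service 375; fixed 1632; total 2007.
No other subset beats 864.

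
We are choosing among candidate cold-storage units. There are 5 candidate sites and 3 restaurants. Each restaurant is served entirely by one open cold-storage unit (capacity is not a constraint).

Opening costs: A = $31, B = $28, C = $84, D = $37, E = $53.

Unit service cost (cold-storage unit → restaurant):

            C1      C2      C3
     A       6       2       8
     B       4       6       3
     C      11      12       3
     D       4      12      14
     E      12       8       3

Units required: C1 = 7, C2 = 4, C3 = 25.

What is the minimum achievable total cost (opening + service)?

For any fixed open set, each restaurant goes to its cheapest open site; total = fixed + service.
{B}: C1→B 4·7=28, C2→B 6·4=24, C3→B 3·25=75. Service 127; fixed 28; total 155.
{A, B}: service 111 + fixed 59 = 170
{B, D}: service 127 + fixed 65 = 192
{A, B, C, D, E}: service 111 + fixed 233 = 344
No other subset beats 155.

Minimum total cost: 155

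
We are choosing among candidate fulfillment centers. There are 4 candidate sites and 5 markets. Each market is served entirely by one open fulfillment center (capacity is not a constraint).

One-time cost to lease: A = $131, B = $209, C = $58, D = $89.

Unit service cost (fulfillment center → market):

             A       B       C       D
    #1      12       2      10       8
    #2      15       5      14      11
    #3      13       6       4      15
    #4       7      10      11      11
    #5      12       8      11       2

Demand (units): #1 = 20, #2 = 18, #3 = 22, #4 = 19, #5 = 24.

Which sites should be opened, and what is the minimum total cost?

Open B and D; minimum total cost 798.

For any fixed open set, each market goes to its cheapest open site; total = fixed + service.
{B, D}: #1→B 2·20=40, #2→B 5·18=90, #3→B 6·22=132, #4→B 10·19=190, #5→D 2·24=48. Service 500; fixed 298; total 798.
{B, C, D}: service 456 + fixed 356 = 812
{C, D}: service 703 + fixed 147 = 850
{A, B, C, D}: service 399 + fixed 487 = 886
No other subset beats 798.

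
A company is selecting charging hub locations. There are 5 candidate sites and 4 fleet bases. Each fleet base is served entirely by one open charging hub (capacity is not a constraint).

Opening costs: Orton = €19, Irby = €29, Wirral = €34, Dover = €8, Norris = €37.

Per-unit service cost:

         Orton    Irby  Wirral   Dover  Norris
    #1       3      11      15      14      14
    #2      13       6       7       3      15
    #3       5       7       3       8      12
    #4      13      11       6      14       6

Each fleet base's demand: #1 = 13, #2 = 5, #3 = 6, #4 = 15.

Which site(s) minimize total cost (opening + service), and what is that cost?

Open Orton, Wirral and Dover; minimum total cost 223.

For any fixed open set, each fleet base goes to its cheapest open site; total = fixed + service.
{Orton, Wirral, Dover}: #1→Orton 3·13=39, #2→Dover 3·5=15, #3→Wirral 3·6=18, #4→Wirral 6·15=90. Service 162; fixed 61; total 223.
{Orton, Wirral}: #1→Orton 3·13=39, #2→Wirral 7·5=35, #3→Wirral 3·6=18, #4→Wirral 6·15=90. Service 182; fixed 53; total 235.
{Orton, Dover, Norris}: service 174 + fixed 64 = 238
{Orton, Irby, Wirral, Dover, Norris}: #1→Orton 3·13=39, #2→Dover 3·5=15, #3→Wirral 3·6=18, #4→Wirral 6·15=90. Service 162; fixed 127; total 289.
No other subset beats 223.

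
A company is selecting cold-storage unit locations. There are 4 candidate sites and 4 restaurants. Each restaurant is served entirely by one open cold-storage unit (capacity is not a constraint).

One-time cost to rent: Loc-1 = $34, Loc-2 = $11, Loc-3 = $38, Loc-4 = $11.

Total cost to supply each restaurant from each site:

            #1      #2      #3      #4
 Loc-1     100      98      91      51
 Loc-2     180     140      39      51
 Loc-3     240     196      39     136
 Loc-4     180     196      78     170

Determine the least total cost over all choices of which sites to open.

Minimum total cost: 333

For any fixed open set, each restaurant goes to its cheapest open site; total = fixed + service.
{Loc-1, Loc-2}: #1→Loc-1 100, #2→Loc-1 98, #3→Loc-2 39, #4→Loc-1 51. Service 288; fixed 45; total 333.
{Loc-1, Loc-2, Loc-4}: service 288 + fixed 56 = 344
{Loc-1, Loc-3}: #1→Loc-1 100, #2→Loc-1 98, #3→Loc-3 39, #4→Loc-1 51. Service 288; fixed 72; total 360.
{Loc-1, Loc-2, Loc-3, Loc-4}: service 288 + fixed 94 = 382
No other subset beats 333.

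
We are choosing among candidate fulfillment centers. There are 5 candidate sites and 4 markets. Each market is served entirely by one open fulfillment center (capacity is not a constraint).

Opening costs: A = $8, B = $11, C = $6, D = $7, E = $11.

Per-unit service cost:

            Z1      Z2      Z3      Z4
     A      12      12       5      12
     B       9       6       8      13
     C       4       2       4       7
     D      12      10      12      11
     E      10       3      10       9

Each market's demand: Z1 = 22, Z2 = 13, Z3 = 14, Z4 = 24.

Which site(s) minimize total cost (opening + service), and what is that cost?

For any fixed open set, each market goes to its cheapest open site; total = fixed + service.
{C}: Z1→C 4·22=88, Z2→C 2·13=26, Z3→C 4·14=56, Z4→C 7·24=168. Service 338; fixed 6; total 344.
{C, D}: service 338 + fixed 13 = 351
{A, C}: Z1→C 4·22=88, Z2→C 2·13=26, Z3→C 4·14=56, Z4→C 7·24=168. Service 338; fixed 14; total 352.
{A, B, C, D, E}: service 338 + fixed 43 = 381
No other subset beats 344.

Open C only; minimum total cost 344.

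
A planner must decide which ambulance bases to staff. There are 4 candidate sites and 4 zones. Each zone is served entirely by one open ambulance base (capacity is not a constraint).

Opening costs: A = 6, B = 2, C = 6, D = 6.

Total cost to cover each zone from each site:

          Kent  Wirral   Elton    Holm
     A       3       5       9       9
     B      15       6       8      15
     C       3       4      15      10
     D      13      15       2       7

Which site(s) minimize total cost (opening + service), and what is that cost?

For any fixed open set, each zone goes to its cheapest open site; total = fixed + service.
{C, D}: Kent→C 3, Wirral→C 4, Elton→D 2, Holm→D 7. Service 16; fixed 12; total 28.
{A, D}: Kent→A 3, Wirral→A 5, Elton→D 2, Holm→D 7. Service 17; fixed 12; total 29.
{B, C, D}: Kent→C 3, Wirral→C 4, Elton→D 2, Holm→D 7. Service 16; fixed 14; total 30.
{A, B, C, D}: Kent→A 3, Wirral→C 4, Elton→D 2, Holm→D 7. Service 16; fixed 20; total 36.
(All 15 nonempty subsets were checked; C and D is lowest.)

Open C and D; minimum total cost 28.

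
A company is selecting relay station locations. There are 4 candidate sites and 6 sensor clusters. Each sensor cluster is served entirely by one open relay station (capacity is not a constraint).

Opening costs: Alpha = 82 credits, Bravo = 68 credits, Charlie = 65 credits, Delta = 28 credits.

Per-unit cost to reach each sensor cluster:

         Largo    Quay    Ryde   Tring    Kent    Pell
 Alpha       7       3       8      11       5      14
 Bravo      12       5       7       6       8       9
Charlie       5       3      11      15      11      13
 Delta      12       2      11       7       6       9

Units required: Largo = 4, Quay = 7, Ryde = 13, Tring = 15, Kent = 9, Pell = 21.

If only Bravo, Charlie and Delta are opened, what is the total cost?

Total cost: 619

Each sensor cluster is assigned to its cheapest site among the open ones.
{Bravo, Charlie, Delta}: Largo→Charlie 5·4=20, Quay→Delta 2·7=14, Ryde→Bravo 7·13=91, Tring→Bravo 6·15=90, Kent→Delta 6·9=54, Pell→Bravo 9·21=189. Service 458; fixed 161; total 619.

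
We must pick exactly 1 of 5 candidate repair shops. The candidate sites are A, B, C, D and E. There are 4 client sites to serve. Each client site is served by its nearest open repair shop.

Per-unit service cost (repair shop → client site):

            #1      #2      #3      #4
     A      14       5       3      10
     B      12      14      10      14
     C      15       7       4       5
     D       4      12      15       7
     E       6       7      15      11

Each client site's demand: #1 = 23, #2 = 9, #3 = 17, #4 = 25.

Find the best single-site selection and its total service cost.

Choose C only; total service cost 601.

With exactly 1 open, each client site uses its cheapest among the chosen.
{C}: #1→C 15·23=345, #2→C 7·9=63, #3→C 4·17=68, #4→C 5·25=125. Service cost 601.
{D}: service cost 630
{A}: service cost 668
Among all 5 size-1 choices, {C} is lowest.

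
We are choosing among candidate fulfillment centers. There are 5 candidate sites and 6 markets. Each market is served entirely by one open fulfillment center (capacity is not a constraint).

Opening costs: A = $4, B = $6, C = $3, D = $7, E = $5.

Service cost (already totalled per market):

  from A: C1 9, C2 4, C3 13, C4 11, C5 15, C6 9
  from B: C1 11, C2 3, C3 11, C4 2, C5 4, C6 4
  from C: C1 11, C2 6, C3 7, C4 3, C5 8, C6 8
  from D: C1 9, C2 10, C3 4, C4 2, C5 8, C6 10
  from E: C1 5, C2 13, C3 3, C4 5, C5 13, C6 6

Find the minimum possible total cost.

For any fixed open set, each market goes to its cheapest open site; total = fixed + service.
{B, E}: C1→E 5, C2→B 3, C3→E 3, C4→B 2, C5→B 4, C6→B 4. Service 21; fixed 11; total 32.
{B, C, E}: service 21 + fixed 14 = 35
{A, B, E}: service 21 + fixed 15 = 36
{A, B, C, D, E}: service 21 + fixed 25 = 46
No other subset beats 32.

Minimum total cost: 32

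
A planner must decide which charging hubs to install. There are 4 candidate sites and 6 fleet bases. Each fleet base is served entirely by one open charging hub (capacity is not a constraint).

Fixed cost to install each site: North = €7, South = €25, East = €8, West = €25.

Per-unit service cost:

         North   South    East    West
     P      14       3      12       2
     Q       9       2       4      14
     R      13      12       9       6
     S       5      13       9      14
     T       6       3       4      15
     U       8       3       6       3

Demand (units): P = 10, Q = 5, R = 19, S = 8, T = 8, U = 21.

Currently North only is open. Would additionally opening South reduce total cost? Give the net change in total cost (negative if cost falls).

Current service cost with {North}: 688.
Adding South: each fleet base re-picks its cheapest; new service cost 395, saving 293.
Extra fixed cost: 25. Net change = 25 − 293 = -268.
(Totals: 695 → 427.)

Yes — net change −268 (cost falls by 268).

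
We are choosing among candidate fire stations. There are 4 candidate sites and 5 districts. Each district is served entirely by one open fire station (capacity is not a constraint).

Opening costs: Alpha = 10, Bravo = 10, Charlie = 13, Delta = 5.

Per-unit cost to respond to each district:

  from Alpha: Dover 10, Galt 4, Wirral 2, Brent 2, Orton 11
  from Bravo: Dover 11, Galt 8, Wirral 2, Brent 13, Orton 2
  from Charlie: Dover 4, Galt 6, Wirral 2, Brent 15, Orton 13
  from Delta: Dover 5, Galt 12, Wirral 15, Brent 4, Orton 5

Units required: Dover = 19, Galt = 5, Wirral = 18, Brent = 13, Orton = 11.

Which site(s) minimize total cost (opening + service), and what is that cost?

Open Alpha, Bravo and Charlie; minimum total cost 213.

For any fixed open set, each district goes to its cheapest open site; total = fixed + service.
{Alpha, Bravo, Charlie}: Dover→Charlie 4·19=76, Galt→Alpha 4·5=20, Wirral→Alpha 2·18=36, Brent→Alpha 2·13=26, Orton→Bravo 2·11=22. Service 180; fixed 33; total 213.
{Alpha, Bravo, Charlie, Delta}: service 180 + fixed 38 = 218
{Alpha, Bravo, Delta}: Dover→Delta 5·19=95, Galt→Alpha 4·5=20, Wirral→Alpha 2·18=36, Brent→Alpha 2·13=26, Orton→Bravo 2·11=22. Service 199; fixed 25; total 224.
{Delta}: Dover→Delta 5·19=95, Galt→Delta 12·5=60, Wirral→Delta 15·18=270, Brent→Delta 4·13=52, Orton→Delta 5·11=55. Service 532; fixed 5; total 537.
No other subset beats 213.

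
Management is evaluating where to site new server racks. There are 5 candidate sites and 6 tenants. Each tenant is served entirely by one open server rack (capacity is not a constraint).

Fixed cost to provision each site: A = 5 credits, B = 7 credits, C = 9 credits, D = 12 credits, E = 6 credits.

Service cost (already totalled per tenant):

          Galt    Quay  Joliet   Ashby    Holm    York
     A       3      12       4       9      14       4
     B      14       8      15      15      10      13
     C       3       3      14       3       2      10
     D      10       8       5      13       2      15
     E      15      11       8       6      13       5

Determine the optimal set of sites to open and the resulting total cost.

For any fixed open set, each tenant goes to its cheapest open site; total = fixed + service.
{A, C}: Galt→A 3, Quay→C 3, Joliet→A 4, Ashby→C 3, Holm→C 2, York→A 4. Service 19; fixed 14; total 33.
{A, C, E}: Galt→A 3, Quay→C 3, Joliet→A 4, Ashby→C 3, Holm→C 2, York→A 4. Service 19; fixed 20; total 39.
{C, E}: Galt→C 3, Quay→C 3, Joliet→E 8, Ashby→C 3, Holm→C 2, York→E 5. Service 24; fixed 15; total 39.
{A, B, C, D, E}: Galt→A 3, Quay→C 3, Joliet→A 4, Ashby→C 3, Holm→C 2, York→A 4. Service 19; fixed 39; total 58.
No other subset beats 33.

Open A and C; minimum total cost 33.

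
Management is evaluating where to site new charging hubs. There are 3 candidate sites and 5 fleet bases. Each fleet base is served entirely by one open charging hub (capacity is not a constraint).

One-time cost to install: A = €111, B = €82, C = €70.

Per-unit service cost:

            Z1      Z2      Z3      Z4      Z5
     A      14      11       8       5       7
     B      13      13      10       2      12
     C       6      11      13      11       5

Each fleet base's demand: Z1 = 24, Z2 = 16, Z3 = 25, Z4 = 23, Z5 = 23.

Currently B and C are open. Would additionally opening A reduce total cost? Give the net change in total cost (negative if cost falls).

Current service cost with {B, C}: 731.
Adding A: each fleet base re-picks its cheapest; new service cost 681, saving 50.
Extra fixed cost: 111. Net change = 111 − 50 = 61.
(Totals: 883 → 944.)

No — net change +61 (cost rises by 61).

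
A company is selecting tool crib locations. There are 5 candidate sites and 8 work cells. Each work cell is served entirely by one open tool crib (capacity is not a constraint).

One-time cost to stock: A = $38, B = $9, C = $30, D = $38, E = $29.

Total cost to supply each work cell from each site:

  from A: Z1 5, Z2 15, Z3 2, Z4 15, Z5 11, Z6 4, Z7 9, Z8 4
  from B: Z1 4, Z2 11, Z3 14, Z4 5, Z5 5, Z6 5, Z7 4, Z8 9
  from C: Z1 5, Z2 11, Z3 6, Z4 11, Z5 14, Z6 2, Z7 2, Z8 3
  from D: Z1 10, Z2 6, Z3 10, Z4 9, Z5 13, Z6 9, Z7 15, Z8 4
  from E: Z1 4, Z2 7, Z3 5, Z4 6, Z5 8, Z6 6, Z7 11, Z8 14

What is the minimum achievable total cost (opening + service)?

For any fixed open set, each work cell goes to its cheapest open site; total = fixed + service.
{B}: Z1→B 4, Z2→B 11, Z3→B 14, Z4→B 5, Z5→B 5, Z6→B 5, Z7→B 4, Z8→B 9. Service 57; fixed 9; total 66.
{B, C}: Z1→B 4, Z2→B 11, Z3→C 6, Z4→B 5, Z5→B 5, Z6→C 2, Z7→C 2, Z8→C 3. Service 38; fixed 39; total 77.
{B, E}: Z1→B 4, Z2→E 7, Z3→E 5, Z4→B 5, Z5→B 5, Z6→B 5, Z7→B 4, Z8→B 9. Service 44; fixed 38; total 82.
{A, B, C, D, E}: service 29 + fixed 144 = 173
No other subset beats 66.

Minimum total cost: 66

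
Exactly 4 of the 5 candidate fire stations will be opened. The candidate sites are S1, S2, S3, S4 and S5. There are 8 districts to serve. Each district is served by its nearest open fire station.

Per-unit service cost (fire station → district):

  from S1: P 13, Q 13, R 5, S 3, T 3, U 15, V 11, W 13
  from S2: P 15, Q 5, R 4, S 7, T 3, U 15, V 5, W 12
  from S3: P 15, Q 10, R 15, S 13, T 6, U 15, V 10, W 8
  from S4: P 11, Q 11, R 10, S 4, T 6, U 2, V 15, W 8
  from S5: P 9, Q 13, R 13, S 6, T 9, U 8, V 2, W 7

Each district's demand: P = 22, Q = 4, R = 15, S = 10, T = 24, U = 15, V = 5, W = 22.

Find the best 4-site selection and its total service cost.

With exactly 4 open, each district uses its cheapest among the chosen.
{S1, S2, S4, S5}: P→S5 9·22=198, Q→S2 5·4=20, R→S2 4·15=60, S→S1 3·10=30, T→S1 3·24=72, U→S4 2·15=30, V→S5 2·5=10, W→S5 7·22=154. Service cost 574.
{S2, S3, S4, S5}: service cost 584
{S1, S3, S4, S5}: service cost 609
Among all 5 size-4 choices, {S1, S2, S4, S5} is lowest.

Choose S1, S2, S4 and S5; total service cost 574.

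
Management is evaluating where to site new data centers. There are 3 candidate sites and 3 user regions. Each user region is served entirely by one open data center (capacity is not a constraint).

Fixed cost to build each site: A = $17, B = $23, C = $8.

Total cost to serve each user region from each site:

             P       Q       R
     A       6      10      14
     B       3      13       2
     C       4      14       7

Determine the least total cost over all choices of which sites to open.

For any fixed open set, each user region goes to its cheapest open site; total = fixed + service.
{C}: P→C 4, Q→C 14, R→C 7. Service 25; fixed 8; total 33.
{B}: P→B 3, Q→B 13, R→B 2. Service 18; fixed 23; total 41.
{A, C}: P→C 4, Q→A 10, R→C 7. Service 21; fixed 25; total 46.
{A, B, C}: P→B 3, Q→A 10, R→B 2. Service 15; fixed 48; total 63.
(All 7 nonempty subsets were checked; C only is lowest.)

Minimum total cost: 33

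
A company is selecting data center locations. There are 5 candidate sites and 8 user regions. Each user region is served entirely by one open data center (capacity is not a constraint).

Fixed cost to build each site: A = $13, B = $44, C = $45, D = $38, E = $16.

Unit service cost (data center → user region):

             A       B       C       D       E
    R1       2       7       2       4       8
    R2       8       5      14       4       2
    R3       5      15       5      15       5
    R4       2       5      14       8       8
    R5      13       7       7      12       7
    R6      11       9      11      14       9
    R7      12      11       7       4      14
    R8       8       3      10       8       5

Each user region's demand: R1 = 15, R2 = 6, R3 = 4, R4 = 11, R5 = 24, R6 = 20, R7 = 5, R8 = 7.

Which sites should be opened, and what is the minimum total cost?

For any fixed open set, each user region goes to its cheapest open site; total = fixed + service.
{A, D, E}: R1→A 2·15=30, R2→E 2·6=12, R3→A 5·4=20, R4→A 2·11=22, R5→E 7·24=168, R6→E 9·20=180, R7→D 4·5=20, R8→E 5·7=35. Service 487; fixed 67; total 554.
{A, E}: service 527 + fixed 29 = 556
{A, C, E}: R1→A 2·15=30, R2→E 2·6=12, R3→A 5·4=20, R4→A 2·11=22, R5→C 7·24=168, R6→E 9·20=180, R7→C 7·5=35, R8→E 5·7=35. Service 502; fixed 74; total 576.
{A, B, C, D, E}: service 473 + fixed 156 = 629
No other subset beats 554.

Open A, D and E; minimum total cost 554.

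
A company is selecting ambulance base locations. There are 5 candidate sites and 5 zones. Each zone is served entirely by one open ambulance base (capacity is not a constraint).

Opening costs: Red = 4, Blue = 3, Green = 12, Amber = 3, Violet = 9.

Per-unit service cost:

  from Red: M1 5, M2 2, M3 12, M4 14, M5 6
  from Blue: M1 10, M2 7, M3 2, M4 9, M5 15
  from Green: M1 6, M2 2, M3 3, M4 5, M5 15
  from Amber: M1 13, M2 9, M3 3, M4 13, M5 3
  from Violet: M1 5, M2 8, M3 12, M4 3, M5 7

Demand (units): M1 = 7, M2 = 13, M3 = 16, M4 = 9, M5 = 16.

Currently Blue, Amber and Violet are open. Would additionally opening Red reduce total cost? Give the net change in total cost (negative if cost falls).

Yes — net change −61 (cost falls by 61).

Current service cost with {Blue, Amber, Violet}: 233.
Adding Red: each zone re-picks its cheapest; new service cost 168, saving 65.
Extra fixed cost: 4. Net change = 4 − 65 = -61.
(Totals: 248 → 187.)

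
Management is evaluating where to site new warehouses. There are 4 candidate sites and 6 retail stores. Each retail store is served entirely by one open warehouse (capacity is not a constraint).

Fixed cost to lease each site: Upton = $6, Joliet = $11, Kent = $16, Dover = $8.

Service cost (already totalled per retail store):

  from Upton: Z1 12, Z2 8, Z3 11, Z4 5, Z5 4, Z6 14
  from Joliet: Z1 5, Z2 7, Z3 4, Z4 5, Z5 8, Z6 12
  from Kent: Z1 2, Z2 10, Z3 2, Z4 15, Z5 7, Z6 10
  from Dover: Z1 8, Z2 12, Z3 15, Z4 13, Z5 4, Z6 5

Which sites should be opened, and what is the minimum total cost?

Open Joliet and Dover; minimum total cost 49.

For any fixed open set, each retail store goes to its cheapest open site; total = fixed + service.
{Joliet, Dover}: Z1→Joliet 5, Z2→Joliet 7, Z3→Joliet 4, Z4→Joliet 5, Z5→Dover 4, Z6→Dover 5. Service 30; fixed 19; total 49.
{Joliet}: service 41 + fixed 11 = 52
{Upton, Kent}: service 31 + fixed 22 = 53
{Upton, Joliet, Kent, Dover}: service 25 + fixed 41 = 66
No other subset beats 49.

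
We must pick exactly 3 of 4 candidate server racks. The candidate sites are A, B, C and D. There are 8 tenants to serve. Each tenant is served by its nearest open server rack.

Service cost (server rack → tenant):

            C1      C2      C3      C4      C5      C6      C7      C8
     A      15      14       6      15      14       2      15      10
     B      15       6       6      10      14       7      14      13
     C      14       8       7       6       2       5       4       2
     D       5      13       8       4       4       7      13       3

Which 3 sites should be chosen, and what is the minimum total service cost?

With exactly 3 open, each tenant uses its cheapest among the chosen.
{A, C, D}: C1→D 5, C2→C 8, C3→A 6, C4→D 4, C5→C 2, C6→A 2, C7→C 4, C8→C 2. Service cost 33.
{B, C, D}: service cost 34
{A, B, C}: service cost 42
Among all 4 size-3 choices, {A, C, D} is lowest.

Choose A, C and D; total service cost 33.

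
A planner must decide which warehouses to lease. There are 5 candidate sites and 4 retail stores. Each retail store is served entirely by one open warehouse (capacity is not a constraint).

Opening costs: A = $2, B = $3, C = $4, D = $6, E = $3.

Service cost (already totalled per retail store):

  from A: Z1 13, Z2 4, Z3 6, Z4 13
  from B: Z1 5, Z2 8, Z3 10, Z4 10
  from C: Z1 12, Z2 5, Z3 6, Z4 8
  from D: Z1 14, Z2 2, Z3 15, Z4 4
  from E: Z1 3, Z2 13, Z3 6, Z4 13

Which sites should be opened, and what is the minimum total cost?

For any fixed open set, each retail store goes to its cheapest open site; total = fixed + service.
{D, E}: Z1→E 3, Z2→D 2, Z3→E 6, Z4→D 4. Service 15; fixed 9; total 24.
{A, D, E}: Z1→E 3, Z2→D 2, Z3→A 6, Z4→D 4. Service 15; fixed 11; total 26.
{B, D, E}: Z1→E 3, Z2→D 2, Z3→E 6, Z4→D 4. Service 15; fixed 12; total 27.
{A, B, C, D, E}: Z1→E 3, Z2→D 2, Z3→A 6, Z4→D 4. Service 15; fixed 18; total 33.
No other subset beats 24.

Open D and E; minimum total cost 24.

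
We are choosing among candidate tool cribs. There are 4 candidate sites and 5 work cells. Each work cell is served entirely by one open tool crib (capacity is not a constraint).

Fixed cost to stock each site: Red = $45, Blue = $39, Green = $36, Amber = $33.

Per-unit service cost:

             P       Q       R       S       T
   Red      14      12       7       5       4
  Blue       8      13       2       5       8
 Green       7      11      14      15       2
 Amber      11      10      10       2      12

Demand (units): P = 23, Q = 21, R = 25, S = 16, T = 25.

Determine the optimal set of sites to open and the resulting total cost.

For any fixed open set, each work cell goes to its cheapest open site; total = fixed + service.
{Blue, Green, Amber}: P→Green 7·23=161, Q→Amber 10·21=210, R→Blue 2·25=50, S→Amber 2·16=32, T→Green 2·25=50. Service 503; fixed 108; total 611.
{Blue, Green}: P→Green 7·23=161, Q→Green 11·21=231, R→Blue 2·25=50, S→Blue 5·16=80, T→Green 2·25=50. Service 572; fixed 75; total 647.
{Red, Blue, Green, Amber}: service 503 + fixed 153 = 656
{Amber}: P→Amber 11·23=253, Q→Amber 10·21=210, R→Amber 10·25=250, S→Amber 2·16=32, T→Amber 12·25=300. Service 1045; fixed 33; total 1078.
No other subset beats 611.

Open Blue, Green and Amber; minimum total cost 611.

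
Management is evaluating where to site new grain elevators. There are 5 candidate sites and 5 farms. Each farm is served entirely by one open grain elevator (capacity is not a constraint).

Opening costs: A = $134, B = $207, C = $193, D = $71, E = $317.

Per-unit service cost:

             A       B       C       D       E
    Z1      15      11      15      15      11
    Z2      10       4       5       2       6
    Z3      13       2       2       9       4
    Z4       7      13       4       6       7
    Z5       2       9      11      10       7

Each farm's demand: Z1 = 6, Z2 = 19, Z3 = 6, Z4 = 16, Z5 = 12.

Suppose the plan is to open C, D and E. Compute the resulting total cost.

Each farm is assigned to its cheapest site among the open ones.
{C, D, E}: Z1→E 11·6=66, Z2→D 2·19=38, Z3→C 2·6=12, Z4→C 4·16=64, Z5→E 7·12=84. Service 264; fixed 581; total 845.

Total cost: 845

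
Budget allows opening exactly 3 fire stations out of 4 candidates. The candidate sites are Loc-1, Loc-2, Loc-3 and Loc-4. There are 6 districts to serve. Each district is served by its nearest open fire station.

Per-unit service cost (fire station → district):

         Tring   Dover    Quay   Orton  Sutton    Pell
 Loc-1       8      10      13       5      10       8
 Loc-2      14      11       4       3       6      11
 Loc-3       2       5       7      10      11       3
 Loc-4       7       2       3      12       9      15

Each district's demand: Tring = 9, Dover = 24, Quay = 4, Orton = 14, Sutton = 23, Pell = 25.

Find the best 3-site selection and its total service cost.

Choose Loc-2, Loc-3 and Loc-4; total service cost 333.

With exactly 3 open, each district uses its cheapest among the chosen.
{Loc-2, Loc-3, Loc-4}: Tring→Loc-3 2·9=18, Dover→Loc-4 2·24=48, Quay→Loc-4 3·4=12, Orton→Loc-2 3·14=42, Sutton→Loc-2 6·23=138, Pell→Loc-3 3·25=75. Service cost 333.
{Loc-1, Loc-2, Loc-3}: service cost 409
{Loc-1, Loc-3, Loc-4}: service cost 430
Among all 4 size-3 choices, {Loc-2, Loc-3, Loc-4} is lowest.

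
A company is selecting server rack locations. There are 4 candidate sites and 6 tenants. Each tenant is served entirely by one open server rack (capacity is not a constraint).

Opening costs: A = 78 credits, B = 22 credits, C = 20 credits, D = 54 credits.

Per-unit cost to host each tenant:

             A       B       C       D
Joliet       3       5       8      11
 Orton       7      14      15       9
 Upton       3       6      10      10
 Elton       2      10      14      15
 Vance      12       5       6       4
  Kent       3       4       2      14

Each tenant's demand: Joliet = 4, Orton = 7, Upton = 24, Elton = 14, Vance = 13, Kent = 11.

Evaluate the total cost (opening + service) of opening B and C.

Each tenant is assigned to its cheapest site among the open ones.
{B, C}: Joliet→B 5·4=20, Orton→B 14·7=98, Upton→B 6·24=144, Elton→B 10·14=140, Vance→B 5·13=65, Kent→C 2·11=22. Service 489; fixed 42; total 531.

Total cost: 531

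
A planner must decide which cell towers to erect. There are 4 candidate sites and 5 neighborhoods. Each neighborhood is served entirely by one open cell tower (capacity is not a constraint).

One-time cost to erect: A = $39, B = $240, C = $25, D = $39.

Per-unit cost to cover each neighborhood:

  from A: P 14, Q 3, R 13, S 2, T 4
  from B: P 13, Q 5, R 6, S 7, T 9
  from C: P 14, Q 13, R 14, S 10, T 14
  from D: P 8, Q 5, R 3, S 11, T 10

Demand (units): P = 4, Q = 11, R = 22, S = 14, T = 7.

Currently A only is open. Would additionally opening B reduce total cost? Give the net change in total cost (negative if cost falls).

Current service cost with {A}: 431.
Adding B: each neighborhood re-picks its cheapest; new service cost 273, saving 158.
Extra fixed cost: 240. Net change = 240 − 158 = 82.
(Totals: 470 → 552.)

No — net change +82 (cost rises by 82).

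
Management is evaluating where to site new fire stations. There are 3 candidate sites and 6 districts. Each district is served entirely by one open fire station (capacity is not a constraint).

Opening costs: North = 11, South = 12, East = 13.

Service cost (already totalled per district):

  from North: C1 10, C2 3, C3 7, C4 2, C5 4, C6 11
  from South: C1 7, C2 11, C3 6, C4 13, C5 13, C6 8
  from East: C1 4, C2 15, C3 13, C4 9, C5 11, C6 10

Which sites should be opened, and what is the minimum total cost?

For any fixed open set, each district goes to its cheapest open site; total = fixed + service.
{North}: C1→North 10, C2→North 3, C3→North 7, C4→North 2, C5→North 4, C6→North 11. Service 37; fixed 11; total 48.
{North, South}: service 30 + fixed 23 = 53
{North, East}: C1→East 4, C2→North 3, C3→North 7, C4→North 2, C5→North 4, C6→East 10. Service 30; fixed 24; total 54.
{North, South, East}: C1→East 4, C2→North 3, C3→South 6, C4→North 2, C5→North 4, C6→South 8. Service 27; fixed 36; total 63.
(All 7 nonempty subsets were checked; North only is lowest.)

Open North only; minimum total cost 48.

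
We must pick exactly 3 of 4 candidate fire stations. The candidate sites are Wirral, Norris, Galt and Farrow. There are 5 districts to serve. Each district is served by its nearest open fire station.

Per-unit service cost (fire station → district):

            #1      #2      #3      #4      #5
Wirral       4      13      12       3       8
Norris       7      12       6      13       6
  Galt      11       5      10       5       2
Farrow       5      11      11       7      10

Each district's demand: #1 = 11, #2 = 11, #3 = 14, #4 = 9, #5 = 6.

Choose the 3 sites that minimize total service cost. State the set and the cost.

With exactly 3 open, each district uses its cheapest among the chosen.
{Wirral, Norris, Galt}: #1→Wirral 4·11=44, #2→Galt 5·11=55, #3→Norris 6·14=84, #4→Wirral 3·9=27, #5→Galt 2·6=12. Service cost 222.
{Norris, Galt, Farrow}: service cost 251
{Wirral, Galt, Farrow}: service cost 278
Among all 4 size-3 choices, {Wirral, Norris, Galt} is lowest.

Choose Wirral, Norris and Galt; total service cost 222.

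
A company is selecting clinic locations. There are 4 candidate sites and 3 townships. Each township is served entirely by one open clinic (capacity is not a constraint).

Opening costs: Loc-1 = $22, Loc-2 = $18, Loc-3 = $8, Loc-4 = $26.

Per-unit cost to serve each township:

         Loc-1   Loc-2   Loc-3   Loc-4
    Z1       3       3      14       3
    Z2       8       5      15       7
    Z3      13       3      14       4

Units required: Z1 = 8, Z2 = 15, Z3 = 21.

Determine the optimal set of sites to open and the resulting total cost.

For any fixed open set, each township goes to its cheapest open site; total = fixed + service.
{Loc-2}: Z1→Loc-2 3·8=24, Z2→Loc-2 5·15=75, Z3→Loc-2 3·21=63. Service 162; fixed 18; total 180.
{Loc-2, Loc-3}: service 162 + fixed 26 = 188
{Loc-1, Loc-2}: service 162 + fixed 40 = 202
{Loc-1, Loc-2, Loc-3, Loc-4}: service 162 + fixed 74 = 236
No other subset beats 180.

Open Loc-2 only; minimum total cost 180.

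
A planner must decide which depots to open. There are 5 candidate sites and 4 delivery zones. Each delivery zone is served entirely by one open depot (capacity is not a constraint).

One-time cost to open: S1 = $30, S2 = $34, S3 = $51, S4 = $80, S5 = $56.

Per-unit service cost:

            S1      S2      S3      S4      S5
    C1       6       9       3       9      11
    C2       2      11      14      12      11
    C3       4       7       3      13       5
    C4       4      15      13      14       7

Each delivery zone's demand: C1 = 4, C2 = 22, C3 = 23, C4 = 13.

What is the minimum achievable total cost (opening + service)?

Minimum total cost: 242

For any fixed open set, each delivery zone goes to its cheapest open site; total = fixed + service.
{S1}: C1→S1 6·4=24, C2→S1 2·22=44, C3→S1 4·23=92, C4→S1 4·13=52. Service 212; fixed 30; total 242.
{S1, S3}: service 177 + fixed 81 = 258
{S1, S2}: service 212 + fixed 64 = 276
{S1, S2, S3, S4, S5}: service 177 + fixed 251 = 428
No other subset beats 242.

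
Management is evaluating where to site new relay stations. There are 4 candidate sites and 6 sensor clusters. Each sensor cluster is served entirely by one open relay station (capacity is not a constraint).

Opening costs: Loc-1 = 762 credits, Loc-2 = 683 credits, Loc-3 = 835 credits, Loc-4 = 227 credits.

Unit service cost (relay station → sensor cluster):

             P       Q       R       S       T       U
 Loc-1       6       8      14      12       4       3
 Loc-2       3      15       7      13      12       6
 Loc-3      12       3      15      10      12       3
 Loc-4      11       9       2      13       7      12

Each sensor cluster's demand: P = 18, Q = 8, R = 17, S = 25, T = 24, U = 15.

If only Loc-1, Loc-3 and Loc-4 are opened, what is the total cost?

Each sensor cluster is assigned to its cheapest site among the open ones.
{Loc-1, Loc-3, Loc-4}: P→Loc-1 6·18=108, Q→Loc-3 3·8=24, R→Loc-4 2·17=34, S→Loc-3 10·25=250, T→Loc-1 4·24=96, U→Loc-1 3·15=45. Service 557; fixed 1824; total 2381.

Total cost: 2381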